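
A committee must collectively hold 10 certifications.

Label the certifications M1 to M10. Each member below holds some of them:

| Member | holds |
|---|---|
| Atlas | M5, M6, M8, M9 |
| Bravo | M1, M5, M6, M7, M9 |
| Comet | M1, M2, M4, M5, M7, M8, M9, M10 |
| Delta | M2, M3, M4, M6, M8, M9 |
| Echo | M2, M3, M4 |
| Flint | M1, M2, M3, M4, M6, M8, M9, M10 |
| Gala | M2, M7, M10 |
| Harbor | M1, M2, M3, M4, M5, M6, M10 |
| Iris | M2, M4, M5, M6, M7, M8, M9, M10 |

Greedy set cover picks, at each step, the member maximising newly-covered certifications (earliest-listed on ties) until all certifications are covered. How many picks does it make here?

Greedy: pick Comet (covers 8 new) → pick Delta (covers 2 new). Total picks: 2.

2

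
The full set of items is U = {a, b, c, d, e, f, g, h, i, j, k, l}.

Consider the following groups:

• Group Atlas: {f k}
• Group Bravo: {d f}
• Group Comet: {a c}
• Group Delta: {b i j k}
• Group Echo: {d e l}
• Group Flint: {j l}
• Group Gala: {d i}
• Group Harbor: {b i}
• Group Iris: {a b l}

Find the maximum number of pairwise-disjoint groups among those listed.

4

Atlas, Comet, Flint, Harbor are pairwise disjoint (Atlas={f,k}; Comet={a,c}; Flint={j,l}; Harbor={b,i}).
Every remaining group overlaps one of these, and no 5 of the listed groups are pairwise disjoint, so 4 is the maximum.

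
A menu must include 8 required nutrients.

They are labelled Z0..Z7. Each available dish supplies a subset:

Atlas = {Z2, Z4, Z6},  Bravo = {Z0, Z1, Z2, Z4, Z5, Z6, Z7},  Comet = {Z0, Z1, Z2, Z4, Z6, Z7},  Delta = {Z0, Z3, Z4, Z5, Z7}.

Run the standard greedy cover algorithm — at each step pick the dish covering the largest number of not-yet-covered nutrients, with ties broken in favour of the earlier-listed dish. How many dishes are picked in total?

Greedy: pick Bravo (covers 7 new) → pick Delta (covers 1 new). Total picks: 2.

2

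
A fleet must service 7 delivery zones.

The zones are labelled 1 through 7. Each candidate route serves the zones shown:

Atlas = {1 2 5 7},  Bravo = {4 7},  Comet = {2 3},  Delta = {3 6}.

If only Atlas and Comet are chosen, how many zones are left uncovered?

Union of Atlas, Comet = {1, 2, 3, 5, 7}.
Not covered: 4, 6 — 2 zones.

2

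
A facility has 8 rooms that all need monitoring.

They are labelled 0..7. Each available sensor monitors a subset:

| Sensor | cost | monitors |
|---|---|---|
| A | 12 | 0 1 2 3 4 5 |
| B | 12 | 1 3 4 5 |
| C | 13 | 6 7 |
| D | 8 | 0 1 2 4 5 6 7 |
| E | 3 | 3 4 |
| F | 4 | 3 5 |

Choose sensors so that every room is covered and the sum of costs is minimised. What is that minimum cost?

D, E together cover every room (D ∪ E = {0, 1, 2, 3, 4, 5, 6, 7}); total cost 8 + 3 = 11.
No covering selection has total cost below 11.

11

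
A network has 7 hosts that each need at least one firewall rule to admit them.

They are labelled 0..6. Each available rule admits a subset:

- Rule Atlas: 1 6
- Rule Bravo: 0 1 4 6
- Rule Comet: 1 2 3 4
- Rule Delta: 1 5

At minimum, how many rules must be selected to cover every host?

Bravo and Comet and Delta together: Bravo ∪ Comet ∪ Delta = {0, 1, 2, 3, 4, 5, 6} — every host is covered.
Only Bravo contains 0, so Bravo is forced; the remaining 3 hosts need at least 2 more rules (each remaining rule adds at most 2) — so at least 3 rules are needed, and 3 is optimal.

3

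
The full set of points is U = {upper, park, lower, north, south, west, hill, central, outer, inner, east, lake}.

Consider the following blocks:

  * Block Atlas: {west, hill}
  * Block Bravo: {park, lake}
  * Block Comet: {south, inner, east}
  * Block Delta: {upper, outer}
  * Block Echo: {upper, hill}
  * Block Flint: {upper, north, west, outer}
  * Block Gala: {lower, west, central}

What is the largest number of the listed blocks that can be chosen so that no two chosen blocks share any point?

4

Bravo, Comet, Echo, Gala are pairwise disjoint (Bravo={park,lake}; Comet={south,inner,east}; Echo={upper,hill}; Gala={lower,west,central}).
Every remaining block overlaps one of these, and no 5 of the listed blocks are pairwise disjoint, so 4 is the maximum.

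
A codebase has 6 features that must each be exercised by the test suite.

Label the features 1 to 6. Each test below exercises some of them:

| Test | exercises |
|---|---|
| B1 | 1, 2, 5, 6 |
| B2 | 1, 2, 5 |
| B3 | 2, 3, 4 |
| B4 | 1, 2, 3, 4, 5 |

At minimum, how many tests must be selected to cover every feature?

2

Take {B1, B3}. Their union is {1, 2, 3, 4, 5, 6}, which is all 6 features.
No single test has all 6 features (the largest, B4, has 5), so 2 is optimal.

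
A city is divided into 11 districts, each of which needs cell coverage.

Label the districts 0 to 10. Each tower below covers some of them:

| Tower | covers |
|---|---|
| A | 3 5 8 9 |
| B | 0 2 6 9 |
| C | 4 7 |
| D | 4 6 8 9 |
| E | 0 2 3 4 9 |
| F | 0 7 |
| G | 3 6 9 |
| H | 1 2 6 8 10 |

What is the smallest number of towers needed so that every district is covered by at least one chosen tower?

4

Take {A, C, E, H}. Their union is {0, 1, 2, 3, 4, 5, 6, 7, 8, 9, 10}, which is all 11 districts.
No 3 of the 8 towers cover everything (all 56 combinations miss at least one district), so 4 is optimal.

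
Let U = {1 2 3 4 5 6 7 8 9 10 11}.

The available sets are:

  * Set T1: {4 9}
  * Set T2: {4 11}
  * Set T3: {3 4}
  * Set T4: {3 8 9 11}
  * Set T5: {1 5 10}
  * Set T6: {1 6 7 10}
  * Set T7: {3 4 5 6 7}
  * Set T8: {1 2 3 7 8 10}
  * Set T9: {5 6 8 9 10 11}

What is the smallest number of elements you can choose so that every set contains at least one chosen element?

3

The 3 elements {1, 4, 9} hit every set.
No choice of 2 elements meets every set, so 3 is the minimum.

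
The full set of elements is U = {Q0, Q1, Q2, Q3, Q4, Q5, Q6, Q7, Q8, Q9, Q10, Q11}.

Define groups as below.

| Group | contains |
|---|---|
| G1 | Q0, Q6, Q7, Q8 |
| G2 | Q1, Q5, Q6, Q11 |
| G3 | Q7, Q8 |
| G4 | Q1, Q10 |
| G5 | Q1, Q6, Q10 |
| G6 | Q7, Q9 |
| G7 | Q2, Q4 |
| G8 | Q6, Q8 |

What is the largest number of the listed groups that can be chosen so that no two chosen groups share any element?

G4, G6, G7, G8 are pairwise disjoint (G4={Q1,Q10}; G6={Q7,Q9}; G7={Q2,Q4}; G8={Q6,Q8}).
Every remaining group overlaps one of these, and no 5 of the listed groups are pairwise disjoint, so 4 is the maximum.

4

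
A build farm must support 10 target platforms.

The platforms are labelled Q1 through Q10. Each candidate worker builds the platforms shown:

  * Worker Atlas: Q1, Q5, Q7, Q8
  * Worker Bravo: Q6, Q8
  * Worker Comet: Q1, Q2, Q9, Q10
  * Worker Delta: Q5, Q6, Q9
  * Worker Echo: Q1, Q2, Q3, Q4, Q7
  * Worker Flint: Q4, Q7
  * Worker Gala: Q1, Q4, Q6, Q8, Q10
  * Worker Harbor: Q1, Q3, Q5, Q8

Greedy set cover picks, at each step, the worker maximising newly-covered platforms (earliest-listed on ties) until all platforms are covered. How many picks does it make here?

Greedy: pick Echo (covers 5 new) → pick Delta (covers 3 new) → pick Gala (covers 2 new). Total picks: 3.

3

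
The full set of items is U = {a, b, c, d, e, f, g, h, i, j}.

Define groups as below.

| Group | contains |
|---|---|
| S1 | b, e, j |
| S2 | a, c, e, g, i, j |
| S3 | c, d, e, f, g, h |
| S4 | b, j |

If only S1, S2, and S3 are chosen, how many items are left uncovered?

Union of S1, S2, S3 = {a, b, c, d, e, f, g, h, i, j} — that's every item, so 0 are uncovered.

0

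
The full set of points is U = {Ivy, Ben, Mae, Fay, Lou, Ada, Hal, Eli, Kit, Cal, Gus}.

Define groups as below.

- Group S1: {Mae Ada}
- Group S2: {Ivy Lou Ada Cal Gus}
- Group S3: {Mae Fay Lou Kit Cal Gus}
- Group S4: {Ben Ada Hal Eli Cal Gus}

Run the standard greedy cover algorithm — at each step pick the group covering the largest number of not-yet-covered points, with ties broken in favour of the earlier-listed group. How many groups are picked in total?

3

Greedy: pick S3 (covers 6 new) → pick S4 (covers 4 new) → pick S2 (covers 1 new). Total picks: 3.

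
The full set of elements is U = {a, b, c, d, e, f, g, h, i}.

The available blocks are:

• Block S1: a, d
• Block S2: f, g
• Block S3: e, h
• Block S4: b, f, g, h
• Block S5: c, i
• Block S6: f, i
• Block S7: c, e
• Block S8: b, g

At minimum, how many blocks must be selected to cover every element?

Take {S1, S4, S5, S7}. Their union is {a, b, c, d, e, f, g, h, i}, which is all 9 elements.
No 3 of the 8 blocks cover everything (all 56 combinations miss at least one element), so 4 is optimal.

4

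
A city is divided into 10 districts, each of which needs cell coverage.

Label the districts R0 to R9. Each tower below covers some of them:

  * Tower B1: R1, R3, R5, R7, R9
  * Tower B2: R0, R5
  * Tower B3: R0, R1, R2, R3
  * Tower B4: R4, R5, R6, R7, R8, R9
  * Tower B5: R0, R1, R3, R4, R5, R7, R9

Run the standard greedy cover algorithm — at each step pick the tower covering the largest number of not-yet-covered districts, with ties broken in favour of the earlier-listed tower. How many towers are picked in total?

3

Greedy: pick B5 (covers 7 new) → pick B4 (covers 2 new) → pick B3 (covers 1 new). Total picks: 3.
(The true minimum cover uses only 2 towers, so greedy is not optimal here.)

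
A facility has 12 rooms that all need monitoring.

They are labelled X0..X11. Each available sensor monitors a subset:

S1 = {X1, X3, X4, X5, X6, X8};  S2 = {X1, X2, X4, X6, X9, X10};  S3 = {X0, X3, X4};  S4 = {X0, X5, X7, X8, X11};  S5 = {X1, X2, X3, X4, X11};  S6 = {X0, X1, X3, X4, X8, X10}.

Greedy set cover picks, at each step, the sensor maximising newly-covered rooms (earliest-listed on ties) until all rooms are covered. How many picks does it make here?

Greedy: pick S1 (covers 6 new) → pick S2 (covers 3 new) → pick S4 (covers 3 new). Total picks: 3.

3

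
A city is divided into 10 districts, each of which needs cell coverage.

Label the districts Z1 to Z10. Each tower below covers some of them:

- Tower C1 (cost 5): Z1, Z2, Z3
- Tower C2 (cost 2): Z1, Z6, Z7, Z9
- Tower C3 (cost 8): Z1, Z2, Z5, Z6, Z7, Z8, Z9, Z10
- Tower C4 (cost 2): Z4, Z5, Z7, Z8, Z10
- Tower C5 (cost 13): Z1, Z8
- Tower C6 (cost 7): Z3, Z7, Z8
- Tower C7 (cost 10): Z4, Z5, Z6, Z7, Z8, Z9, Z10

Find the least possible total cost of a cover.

9

C1, C2, C4 together cover every district (C1 ∪ C2 ∪ C4 = {Z1, Z2, Z3, Z4, Z5, Z6, Z7, Z8, Z9, Z10}); total cost 5 + 2 + 2 = 9.
No covering selection has total cost below 9.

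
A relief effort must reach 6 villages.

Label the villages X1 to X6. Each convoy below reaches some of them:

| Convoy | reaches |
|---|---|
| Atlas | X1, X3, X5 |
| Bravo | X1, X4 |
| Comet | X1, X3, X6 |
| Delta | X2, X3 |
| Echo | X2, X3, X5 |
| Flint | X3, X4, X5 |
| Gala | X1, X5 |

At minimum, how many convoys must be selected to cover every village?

3

Take {Bravo, Comet, Echo}. Their union is {X1, X2, X3, X4, X5, X6}, which is all 6 villages.
Only Comet contains X6, so Comet is forced; the remaining 3 villages need at least 2 more convoys (each remaining convoy adds at most 2) — so at least 3 convoys are needed, and 3 is optimal.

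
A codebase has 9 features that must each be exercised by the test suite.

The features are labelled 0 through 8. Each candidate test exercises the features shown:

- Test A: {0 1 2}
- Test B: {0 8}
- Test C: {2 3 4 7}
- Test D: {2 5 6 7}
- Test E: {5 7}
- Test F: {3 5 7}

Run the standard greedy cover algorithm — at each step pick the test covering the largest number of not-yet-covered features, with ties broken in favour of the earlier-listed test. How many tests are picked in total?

4

Greedy: pick C (covers 4 new) → pick A (covers 2 new) → pick D (covers 2 new) → pick B (covers 1 new). Total picks: 4.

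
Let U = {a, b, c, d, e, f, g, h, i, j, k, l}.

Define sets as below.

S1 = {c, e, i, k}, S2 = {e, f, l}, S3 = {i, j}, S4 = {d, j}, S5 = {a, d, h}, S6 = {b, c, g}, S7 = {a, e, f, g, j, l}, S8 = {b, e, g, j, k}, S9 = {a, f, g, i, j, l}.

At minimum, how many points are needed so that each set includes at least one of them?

The 4 points {b, d, e, j} hit every set.
The sets S2, S3, S5, S6 are pairwise disjoint, so any hitting set needs a separate point for each — at least 4. Hence 4 is optimal.

4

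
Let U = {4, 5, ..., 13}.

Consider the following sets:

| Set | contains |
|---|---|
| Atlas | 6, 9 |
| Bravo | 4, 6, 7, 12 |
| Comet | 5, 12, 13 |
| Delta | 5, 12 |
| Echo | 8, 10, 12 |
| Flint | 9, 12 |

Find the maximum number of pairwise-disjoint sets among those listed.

2

Atlas, Comet are pairwise disjoint (Atlas={6,9}; Comet={5,12,13}).
Every remaining set overlaps one of these, and no 3 of the listed sets are pairwise disjoint, so 2 is the maximum.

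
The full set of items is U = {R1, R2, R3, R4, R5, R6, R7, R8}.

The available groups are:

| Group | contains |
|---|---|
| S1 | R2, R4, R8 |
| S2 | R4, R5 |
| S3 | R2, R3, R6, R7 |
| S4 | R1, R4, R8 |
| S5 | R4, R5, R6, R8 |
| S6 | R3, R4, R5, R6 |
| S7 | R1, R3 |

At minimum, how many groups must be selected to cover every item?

3

S3 and S4 and S5 together: S3 ∪ S4 ∪ S5 = {R1, R2, R3, R4, R5, R6, R7, R8} — every item is covered.
Only S3 contains R7, so S3 is forced; the remaining 4 items need at least 2 more groups (each remaining group adds at most 3) — so at least 3 groups are needed, and 3 is optimal.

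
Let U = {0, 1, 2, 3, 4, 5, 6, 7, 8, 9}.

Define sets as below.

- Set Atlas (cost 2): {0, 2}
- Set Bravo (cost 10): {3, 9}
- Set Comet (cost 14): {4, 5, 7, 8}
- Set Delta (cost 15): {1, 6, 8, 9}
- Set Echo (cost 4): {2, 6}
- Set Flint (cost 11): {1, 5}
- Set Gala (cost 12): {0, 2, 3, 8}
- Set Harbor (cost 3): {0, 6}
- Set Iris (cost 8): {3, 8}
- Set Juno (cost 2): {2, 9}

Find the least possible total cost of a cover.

38

Comet, Flint, Harbor, Iris, Juno together cover every point (Comet ∪ Flint ∪ Harbor ∪ Iris ∪ Juno = {0, 1, 2, 3, 4, 5, 6, 7, 8, 9}); total cost 14 + 11 + 3 + 8 + 2 = 38.
The greedy pick Atlas, Juno, Harbor, Comet, Iris, Flint costs 40; no covering selection beats 38.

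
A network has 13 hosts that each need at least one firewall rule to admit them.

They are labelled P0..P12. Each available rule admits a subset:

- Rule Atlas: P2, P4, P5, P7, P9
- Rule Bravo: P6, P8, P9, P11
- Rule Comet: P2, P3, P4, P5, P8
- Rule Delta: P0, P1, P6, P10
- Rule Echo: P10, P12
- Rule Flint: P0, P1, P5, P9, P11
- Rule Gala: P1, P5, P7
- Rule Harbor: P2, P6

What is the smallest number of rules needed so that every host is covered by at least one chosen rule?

Take {Bravo, Comet, Echo, Flint, Gala}. Their union is {P0, P1, P2, P3, P4, P5, P6, P7, P8, P9, P10, P11, P12}, which is all 13 hosts.
No 4 of the 8 rules cover everything (all 70 combinations miss at least one host), so 5 is optimal.

5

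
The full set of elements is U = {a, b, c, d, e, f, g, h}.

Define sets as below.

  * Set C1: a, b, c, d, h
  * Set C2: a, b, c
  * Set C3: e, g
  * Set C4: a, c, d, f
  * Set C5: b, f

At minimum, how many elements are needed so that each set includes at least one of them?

Take T = {a, f, g}. Each listed set contains at least one of these, so T is a hitting set of size 3.
No choice of 2 elements meets every set, so 3 is the minimum.

3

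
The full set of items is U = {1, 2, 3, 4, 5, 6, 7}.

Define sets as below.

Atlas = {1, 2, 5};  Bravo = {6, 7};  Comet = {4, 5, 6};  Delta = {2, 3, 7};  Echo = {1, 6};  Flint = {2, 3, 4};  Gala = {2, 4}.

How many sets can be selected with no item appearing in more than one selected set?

Echo, Gala are pairwise disjoint (Echo={1,6}; Gala={2,4}).
Every remaining set overlaps one of these, and no 3 of the listed sets are pairwise disjoint, so 2 is the maximum.

2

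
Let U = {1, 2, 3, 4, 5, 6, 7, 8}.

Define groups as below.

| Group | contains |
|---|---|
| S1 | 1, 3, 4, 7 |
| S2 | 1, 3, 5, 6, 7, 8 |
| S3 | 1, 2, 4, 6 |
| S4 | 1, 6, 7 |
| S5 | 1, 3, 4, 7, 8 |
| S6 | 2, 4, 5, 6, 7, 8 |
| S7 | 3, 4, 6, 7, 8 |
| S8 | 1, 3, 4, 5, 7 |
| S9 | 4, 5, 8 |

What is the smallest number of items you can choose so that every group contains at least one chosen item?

H = {4, 6} meets every group (each contains at least one member of H), and |H| = 2.
The groups S4, S9 are pairwise disjoint, so any hitting set needs a separate item for each — at least 2. Hence 2 is optimal.

2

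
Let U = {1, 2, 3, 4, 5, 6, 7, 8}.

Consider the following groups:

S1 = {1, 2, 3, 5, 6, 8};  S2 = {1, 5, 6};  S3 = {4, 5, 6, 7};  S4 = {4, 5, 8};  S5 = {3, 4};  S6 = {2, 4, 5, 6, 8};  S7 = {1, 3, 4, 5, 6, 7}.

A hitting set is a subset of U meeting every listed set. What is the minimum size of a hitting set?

H = {4, 6} meets every group (each contains at least one member of H), and |H| = 2.
The groups S2, S5 are pairwise disjoint, so any hitting set needs a separate item for each — at least 2. Hence 2 is optimal.

2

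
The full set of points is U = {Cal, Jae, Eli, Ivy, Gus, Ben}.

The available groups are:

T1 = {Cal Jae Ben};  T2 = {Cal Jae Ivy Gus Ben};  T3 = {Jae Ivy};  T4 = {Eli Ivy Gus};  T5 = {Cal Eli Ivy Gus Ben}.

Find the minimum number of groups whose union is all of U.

Take {T1, T4}. Their union is {Cal, Jae, Eli, Ivy, Gus, Ben}, which is all 6 points.
No single group has all 6 points (the largest, T2, has 5), so 2 is optimal.

2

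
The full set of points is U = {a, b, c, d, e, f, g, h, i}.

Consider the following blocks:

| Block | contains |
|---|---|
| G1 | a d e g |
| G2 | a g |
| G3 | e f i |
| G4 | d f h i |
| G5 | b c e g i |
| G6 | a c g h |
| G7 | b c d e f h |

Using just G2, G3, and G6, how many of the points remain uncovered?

Union of G2, G3, G6 = {a, c, e, f, g, h, i}.
Not covered: b, d — 2 points.

2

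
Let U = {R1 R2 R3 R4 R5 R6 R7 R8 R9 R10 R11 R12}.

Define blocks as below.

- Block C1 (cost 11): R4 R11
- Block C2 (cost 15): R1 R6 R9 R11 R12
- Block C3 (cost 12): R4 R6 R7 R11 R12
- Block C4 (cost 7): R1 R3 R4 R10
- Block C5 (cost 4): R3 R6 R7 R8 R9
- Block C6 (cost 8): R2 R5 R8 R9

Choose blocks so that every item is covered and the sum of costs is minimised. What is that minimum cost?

27

C3, C4, C6 together cover every item (C3 ∪ C4 ∪ C6 = {R1, R2, R3, R4, R5, R6, R7, R8, R9, R10, R11, R12}); total cost 12 + 7 + 8 = 27.
The greedy pick C5, C4, C6, C3 costs 31; no covering selection beats 27.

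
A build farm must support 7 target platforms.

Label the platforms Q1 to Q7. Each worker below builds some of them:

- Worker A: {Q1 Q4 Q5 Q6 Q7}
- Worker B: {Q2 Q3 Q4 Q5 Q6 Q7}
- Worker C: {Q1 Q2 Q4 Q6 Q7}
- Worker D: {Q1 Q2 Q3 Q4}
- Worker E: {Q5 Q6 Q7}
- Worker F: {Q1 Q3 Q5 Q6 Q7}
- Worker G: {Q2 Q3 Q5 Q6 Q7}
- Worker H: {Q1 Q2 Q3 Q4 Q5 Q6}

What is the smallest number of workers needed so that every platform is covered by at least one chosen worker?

2

F and H together: F ∪ H = {Q1, Q2, Q3, Q4, Q5, Q6, Q7} — every platform is covered.
No single worker has all 7 platforms (the largest, B, has 6), so 2 is optimal.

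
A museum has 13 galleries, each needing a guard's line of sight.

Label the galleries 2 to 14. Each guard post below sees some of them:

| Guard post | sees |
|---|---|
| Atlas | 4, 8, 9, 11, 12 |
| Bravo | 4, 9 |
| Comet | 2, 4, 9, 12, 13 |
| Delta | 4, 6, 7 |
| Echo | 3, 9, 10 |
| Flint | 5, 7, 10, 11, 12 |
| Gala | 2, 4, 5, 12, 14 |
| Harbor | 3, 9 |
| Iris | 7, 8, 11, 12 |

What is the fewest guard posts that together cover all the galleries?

5

Atlas and Comet and Delta and Echo and Gala together: Atlas ∪ Comet ∪ Delta ∪ Echo ∪ Gala = {2, 3, 4, 5, 6, 7, 8, 9, 10, 11, 12, 13, 14} — every gallery is covered.
No 4 of the 9 guard posts cover everything (all 126 combinations miss at least one gallery), so 5 is optimal.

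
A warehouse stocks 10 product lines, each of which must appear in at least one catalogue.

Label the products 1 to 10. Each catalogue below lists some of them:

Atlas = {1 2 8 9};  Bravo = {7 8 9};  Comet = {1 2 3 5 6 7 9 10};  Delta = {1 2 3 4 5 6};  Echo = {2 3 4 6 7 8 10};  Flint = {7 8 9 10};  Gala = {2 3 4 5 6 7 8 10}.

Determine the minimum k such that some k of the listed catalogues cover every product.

2

Take {Comet, Gala}. Their union is {1, 2, 3, 4, 5, 6, 7, 8, 9, 10}, which is all 10 products.
No single catalogue has all 10 products (the largest, Comet, has 8), so 2 is optimal.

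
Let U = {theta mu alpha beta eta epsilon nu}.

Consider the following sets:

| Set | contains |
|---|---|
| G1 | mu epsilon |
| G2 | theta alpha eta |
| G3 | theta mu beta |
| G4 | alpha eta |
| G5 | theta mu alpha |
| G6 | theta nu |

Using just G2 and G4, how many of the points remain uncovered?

Union of G2, G4 = {theta, alpha, eta}.
Not covered: mu, beta, epsilon, nu — 4 points.

4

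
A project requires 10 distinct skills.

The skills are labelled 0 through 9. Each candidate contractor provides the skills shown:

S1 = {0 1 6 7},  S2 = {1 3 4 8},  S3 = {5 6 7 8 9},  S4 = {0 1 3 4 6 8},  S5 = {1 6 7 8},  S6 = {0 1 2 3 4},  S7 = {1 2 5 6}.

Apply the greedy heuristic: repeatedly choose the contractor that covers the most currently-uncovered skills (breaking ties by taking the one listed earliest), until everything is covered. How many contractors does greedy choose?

Greedy: pick S4 (covers 6 new) → pick S3 (covers 3 new) → pick S6 (covers 1 new). Total picks: 3.
(The true minimum cover uses only 2 contractors, so greedy is not optimal here.)

3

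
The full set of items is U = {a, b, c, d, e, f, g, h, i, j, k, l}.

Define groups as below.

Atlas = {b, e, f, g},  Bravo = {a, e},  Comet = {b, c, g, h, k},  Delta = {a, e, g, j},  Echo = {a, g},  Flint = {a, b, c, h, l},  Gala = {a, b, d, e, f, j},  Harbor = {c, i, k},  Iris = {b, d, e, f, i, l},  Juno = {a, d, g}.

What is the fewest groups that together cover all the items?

3

Comet, Gala, and Iris cover everything between them: the union {a, b, c, d, e, f, g, h, i, j, k, l} is all of U.
No 2 of the 10 groups cover everything (all 45 combinations miss at least one item), so 3 is optimal.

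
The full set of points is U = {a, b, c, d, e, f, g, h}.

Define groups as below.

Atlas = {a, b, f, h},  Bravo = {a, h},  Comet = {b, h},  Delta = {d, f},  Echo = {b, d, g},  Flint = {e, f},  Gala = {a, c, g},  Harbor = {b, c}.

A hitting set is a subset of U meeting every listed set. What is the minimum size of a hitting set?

The 3 points {a, b, f} hit every group.
The groups Bravo, Flint, Harbor are pairwise disjoint, so any hitting set needs a separate point for each — at least 3. Hence 3 is optimal.

3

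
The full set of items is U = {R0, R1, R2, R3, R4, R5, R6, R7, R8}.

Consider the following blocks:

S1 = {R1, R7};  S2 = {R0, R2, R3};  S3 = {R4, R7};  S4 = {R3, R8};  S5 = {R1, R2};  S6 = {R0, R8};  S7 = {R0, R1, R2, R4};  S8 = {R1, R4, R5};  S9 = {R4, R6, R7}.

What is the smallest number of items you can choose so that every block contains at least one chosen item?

H = {R0, R1, R4, R8} meets every block (each contains at least one member of H), and |H| = 4.
No choice of 3 items meets every block, so 4 is the minimum.

4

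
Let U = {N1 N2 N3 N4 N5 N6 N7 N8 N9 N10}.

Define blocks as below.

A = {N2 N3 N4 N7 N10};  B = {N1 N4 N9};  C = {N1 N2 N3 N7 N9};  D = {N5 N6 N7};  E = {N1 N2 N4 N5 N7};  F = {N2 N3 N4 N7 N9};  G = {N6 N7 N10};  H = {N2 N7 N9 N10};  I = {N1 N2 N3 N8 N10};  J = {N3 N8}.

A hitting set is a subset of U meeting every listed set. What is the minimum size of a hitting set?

T = {N3, N4, N7} meets every block (each contains at least one member of T), and |T| = 3.
The blocks B, D, J are pairwise disjoint, so any hitting set needs a separate point for each — at least 3. Hence 3 is optimal.

3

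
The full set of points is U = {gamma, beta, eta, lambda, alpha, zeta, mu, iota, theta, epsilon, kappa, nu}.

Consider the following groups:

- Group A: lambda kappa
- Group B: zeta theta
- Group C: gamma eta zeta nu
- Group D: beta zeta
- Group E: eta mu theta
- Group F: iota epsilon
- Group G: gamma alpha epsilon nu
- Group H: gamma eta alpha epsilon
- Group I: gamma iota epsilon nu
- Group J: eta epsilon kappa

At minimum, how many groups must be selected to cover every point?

A and D and E and H and I together: A ∪ D ∪ E ∪ H ∪ I = {gamma, beta, eta, lambda, alpha, zeta, mu, iota, theta, epsilon, kappa, nu} — every point is covered.
No 4 of the 10 groups cover everything (all 210 combinations miss at least one point), so 5 is optimal.

5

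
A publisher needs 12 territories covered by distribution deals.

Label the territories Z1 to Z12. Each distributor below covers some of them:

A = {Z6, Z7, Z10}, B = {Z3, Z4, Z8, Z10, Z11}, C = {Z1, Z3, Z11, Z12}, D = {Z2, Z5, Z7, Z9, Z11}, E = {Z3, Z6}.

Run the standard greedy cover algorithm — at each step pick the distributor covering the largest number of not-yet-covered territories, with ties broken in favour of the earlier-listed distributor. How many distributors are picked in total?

Greedy: pick B (covers 5 new) → pick D (covers 4 new) → pick C (covers 2 new) → pick A (covers 1 new). Total picks: 4.

4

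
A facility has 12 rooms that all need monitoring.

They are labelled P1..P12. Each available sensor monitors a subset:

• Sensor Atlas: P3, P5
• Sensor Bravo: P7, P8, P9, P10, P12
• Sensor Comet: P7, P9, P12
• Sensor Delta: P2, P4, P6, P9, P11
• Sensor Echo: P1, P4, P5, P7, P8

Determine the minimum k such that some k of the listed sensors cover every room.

Atlas and Bravo and Delta and Echo together: Atlas ∪ Bravo ∪ Delta ∪ Echo = {P1, P2, P3, P4, P5, P6, P7, P8, P9, P10, P11, P12} — every room is covered.
No 3 of the 5 sensors cover everything (all 10 combinations miss at least one room), so 4 is optimal.

4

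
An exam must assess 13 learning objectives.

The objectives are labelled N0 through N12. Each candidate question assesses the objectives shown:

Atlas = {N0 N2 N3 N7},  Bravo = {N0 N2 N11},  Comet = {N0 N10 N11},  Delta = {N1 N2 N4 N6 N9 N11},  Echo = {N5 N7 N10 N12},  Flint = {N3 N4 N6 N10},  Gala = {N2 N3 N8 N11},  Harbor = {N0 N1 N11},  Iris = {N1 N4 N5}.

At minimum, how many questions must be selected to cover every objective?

Comet and Delta and Echo and Gala together: Comet ∪ Delta ∪ Echo ∪ Gala = {N0, N1, N2, N3, N4, N5, N6, N7, N8, N9, N10, N11, N12} — every objective is covered.
Only Gala contains N8, so Gala is forced; the remaining 9 objectives need at least 3 more questions (each remaining question adds at most 4) — so at least 4 questions are needed, and 4 is optimal.

4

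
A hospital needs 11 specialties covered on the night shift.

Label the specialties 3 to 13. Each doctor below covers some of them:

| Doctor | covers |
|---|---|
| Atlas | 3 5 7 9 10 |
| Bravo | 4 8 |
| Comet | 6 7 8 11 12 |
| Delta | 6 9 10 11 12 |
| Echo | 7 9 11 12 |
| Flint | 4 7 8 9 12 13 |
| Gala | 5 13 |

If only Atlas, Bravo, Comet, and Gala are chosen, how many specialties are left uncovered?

Union of Atlas, Bravo, Comet, Gala = {3, 4, 5, 6, 7, 8, 9, 10, 11, 12, 13} — that's every specialty, so 0 are uncovered.

0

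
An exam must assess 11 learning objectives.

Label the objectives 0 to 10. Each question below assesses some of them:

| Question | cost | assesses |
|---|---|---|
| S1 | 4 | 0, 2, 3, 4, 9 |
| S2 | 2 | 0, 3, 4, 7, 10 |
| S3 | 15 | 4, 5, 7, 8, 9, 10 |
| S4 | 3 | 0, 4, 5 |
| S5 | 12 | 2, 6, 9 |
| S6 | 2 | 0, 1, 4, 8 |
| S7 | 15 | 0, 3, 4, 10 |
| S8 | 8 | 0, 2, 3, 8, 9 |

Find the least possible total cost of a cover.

19

S2, S4, S5, S6 together cover every objective (S2 ∪ S4 ∪ S5 ∪ S6 = {0, 1, 2, 3, 4, 5, 6, 7, 8, 9, 10}); total cost 2 + 3 + 12 + 2 = 19.
The greedy pick S2, S6, S1, S4, S5 costs 23; no covering selection beats 19.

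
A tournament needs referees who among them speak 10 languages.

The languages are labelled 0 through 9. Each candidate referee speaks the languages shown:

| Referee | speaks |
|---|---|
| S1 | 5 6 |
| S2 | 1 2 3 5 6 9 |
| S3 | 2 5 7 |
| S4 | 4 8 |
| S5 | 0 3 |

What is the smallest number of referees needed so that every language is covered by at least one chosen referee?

4

Take {S2, S3, S4, S5}. Their union is {0, 1, 2, 3, 4, 5, 6, 7, 8, 9}, which is all 10 languages.
No 3 of the 5 referees cover everything (all 10 combinations miss at least one language), so 4 is optimal.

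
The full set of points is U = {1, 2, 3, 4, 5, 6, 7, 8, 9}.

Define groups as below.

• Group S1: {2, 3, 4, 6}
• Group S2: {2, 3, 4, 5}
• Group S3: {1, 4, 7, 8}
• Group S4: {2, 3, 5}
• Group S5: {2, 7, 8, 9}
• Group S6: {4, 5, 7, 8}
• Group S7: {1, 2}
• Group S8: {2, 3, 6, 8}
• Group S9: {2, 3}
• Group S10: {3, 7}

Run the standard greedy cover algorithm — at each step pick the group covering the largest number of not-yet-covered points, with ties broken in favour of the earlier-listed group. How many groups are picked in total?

4

Greedy: pick S1 (covers 4 new) → pick S3 (covers 3 new) → pick S2 (covers 1 new) → pick S5 (covers 1 new). Total picks: 4.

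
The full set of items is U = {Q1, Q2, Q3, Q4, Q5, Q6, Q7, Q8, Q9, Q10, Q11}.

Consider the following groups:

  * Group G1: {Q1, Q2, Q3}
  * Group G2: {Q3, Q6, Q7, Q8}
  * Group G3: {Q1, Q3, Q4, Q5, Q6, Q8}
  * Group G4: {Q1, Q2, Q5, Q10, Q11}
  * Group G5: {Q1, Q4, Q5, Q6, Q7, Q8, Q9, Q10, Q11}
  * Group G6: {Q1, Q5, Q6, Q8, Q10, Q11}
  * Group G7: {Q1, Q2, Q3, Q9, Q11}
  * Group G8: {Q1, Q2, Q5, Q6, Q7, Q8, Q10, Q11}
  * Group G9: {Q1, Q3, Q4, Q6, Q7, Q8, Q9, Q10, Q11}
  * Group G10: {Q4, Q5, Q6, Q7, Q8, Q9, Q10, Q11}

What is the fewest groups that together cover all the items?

2

Take {G1, G5}. Their union is {Q1, Q2, Q3, Q4, Q5, Q6, Q7, Q8, Q9, Q10, Q11}, which is all 11 items.
No single group has all 11 items (the largest, G5, has 9), so 2 is optimal.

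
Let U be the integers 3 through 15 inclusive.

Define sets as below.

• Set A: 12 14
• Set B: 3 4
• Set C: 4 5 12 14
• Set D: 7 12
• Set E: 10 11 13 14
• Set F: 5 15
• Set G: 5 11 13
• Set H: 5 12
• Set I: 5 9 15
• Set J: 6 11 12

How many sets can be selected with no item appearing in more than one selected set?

B, D, E, I are pairwise disjoint (B={3,4}; D={7,12}; E={10,11,13,14}; I={5,9,15}).
Every remaining set overlaps one of these, and no 5 of the listed sets are pairwise disjoint, so 4 is the maximum.

4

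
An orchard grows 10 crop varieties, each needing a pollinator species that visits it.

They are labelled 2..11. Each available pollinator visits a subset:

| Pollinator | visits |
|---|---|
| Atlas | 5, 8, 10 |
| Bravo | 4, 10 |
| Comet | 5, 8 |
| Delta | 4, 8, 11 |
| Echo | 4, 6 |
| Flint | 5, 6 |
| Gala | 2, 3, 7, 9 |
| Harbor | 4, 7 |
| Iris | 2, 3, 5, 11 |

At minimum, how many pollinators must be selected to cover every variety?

Take {Bravo, Delta, Flint, Gala}. Their union is {2, 3, 4, 5, 6, 7, 8, 9, 10, 11}, which is all 10 varieties.
No 3 of the 9 pollinators cover everything (all 84 combinations miss at least one variety), so 4 is optimal.

4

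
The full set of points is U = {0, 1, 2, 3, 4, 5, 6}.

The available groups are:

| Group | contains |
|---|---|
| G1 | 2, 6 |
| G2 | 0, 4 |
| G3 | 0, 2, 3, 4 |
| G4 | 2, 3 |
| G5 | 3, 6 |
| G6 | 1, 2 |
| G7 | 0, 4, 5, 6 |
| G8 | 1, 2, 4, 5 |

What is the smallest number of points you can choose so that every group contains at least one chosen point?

3

H = {0, 2, 3} meets every group (each contains at least one member of H), and |H| = 3.
The groups G2, G5, G6 are pairwise disjoint, so any hitting set needs a separate point for each — at least 3. Hence 3 is optimal.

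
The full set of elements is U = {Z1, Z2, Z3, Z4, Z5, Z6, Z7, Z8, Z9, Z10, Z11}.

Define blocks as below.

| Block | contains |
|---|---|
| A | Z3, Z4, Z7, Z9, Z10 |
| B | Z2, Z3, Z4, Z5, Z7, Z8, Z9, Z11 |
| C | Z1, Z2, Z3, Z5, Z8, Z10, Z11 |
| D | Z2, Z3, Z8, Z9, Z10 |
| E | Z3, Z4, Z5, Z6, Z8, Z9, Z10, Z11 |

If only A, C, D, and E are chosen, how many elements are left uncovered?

0

Union of A, C, D, E = {Z1, Z2, Z3, Z4, Z5, Z6, Z7, Z8, Z9, Z10, Z11} — that's every element, so 0 are uncovered.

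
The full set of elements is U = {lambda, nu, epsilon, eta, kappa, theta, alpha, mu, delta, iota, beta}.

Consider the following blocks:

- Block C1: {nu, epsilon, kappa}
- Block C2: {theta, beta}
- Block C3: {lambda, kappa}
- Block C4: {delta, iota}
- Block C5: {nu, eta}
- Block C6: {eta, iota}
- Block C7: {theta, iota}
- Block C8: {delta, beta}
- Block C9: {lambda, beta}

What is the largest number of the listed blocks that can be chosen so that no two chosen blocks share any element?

4

C3, C5, C7, C8 are pairwise disjoint (C3={lambda,kappa}; C5={nu,eta}; C7={theta,iota}; C8={delta,beta}).
Every remaining block overlaps one of these, and no 5 of the listed blocks are pairwise disjoint, so 4 is the maximum.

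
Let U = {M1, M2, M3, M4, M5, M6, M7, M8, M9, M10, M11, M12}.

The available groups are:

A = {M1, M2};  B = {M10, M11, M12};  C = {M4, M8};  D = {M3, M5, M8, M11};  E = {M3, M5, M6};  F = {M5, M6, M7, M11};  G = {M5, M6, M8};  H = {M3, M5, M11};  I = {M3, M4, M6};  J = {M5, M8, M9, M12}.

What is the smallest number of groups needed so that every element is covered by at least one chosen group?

5

A and B and F and I and J together: A ∪ B ∪ F ∪ I ∪ J = {M1, M2, M3, M4, M5, M6, M7, M8, M9, M10, M11, M12} — every element is covered.
No 4 of the 10 groups cover everything (all 210 combinations miss at least one element), so 5 is optimal.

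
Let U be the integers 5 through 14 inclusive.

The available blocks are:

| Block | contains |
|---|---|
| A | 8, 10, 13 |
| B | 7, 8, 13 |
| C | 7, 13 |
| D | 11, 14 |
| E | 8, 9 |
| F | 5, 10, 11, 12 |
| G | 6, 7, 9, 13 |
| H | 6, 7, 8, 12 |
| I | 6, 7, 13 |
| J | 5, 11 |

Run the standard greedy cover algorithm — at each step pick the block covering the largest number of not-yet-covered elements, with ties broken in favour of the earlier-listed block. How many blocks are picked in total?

4

Greedy: pick F (covers 4 new) → pick G (covers 4 new) → pick A (covers 1 new) → pick D (covers 1 new). Total picks: 4.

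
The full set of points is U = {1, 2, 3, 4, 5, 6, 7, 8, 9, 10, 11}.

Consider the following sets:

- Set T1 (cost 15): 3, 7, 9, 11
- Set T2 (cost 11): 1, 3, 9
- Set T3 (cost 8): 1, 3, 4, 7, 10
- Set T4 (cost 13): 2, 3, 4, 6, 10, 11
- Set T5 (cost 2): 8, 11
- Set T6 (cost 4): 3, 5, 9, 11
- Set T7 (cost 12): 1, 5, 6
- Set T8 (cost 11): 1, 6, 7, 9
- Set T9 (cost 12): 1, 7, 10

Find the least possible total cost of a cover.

27

T3, T4, T5, T6 together cover every point (T3 ∪ T4 ∪ T5 ∪ T6 = {1, 2, 3, 4, 5, 6, 7, 8, 9, 10, 11}); total cost 8 + 13 + 2 + 4 = 27.
No covering selection has total cost below 27.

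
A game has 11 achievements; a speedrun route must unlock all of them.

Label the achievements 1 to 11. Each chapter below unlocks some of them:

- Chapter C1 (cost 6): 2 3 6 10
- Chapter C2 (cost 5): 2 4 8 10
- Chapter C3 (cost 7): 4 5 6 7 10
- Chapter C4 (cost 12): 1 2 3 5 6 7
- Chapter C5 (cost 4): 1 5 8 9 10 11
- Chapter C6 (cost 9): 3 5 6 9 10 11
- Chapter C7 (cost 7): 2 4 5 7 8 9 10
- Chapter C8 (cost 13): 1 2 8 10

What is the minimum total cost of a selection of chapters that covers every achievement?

C1, C5, C7 together cover every achievement (C1 ∪ C5 ∪ C7 = {1, 2, 3, 4, 5, 6, 7, 8, 9, 10, 11}); total cost 6 + 4 + 7 = 17.
No covering selection has total cost below 17.

17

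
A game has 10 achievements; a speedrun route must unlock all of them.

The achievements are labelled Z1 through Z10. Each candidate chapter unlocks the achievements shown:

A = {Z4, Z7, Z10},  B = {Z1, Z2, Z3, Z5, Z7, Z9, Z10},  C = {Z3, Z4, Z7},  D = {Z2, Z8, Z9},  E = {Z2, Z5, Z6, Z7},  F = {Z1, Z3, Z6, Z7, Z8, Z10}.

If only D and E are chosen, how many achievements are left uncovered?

4

Union of D, E = {Z2, Z5, Z6, Z7, Z8, Z9}.
Not covered: Z1, Z3, Z4, Z10 — 4 achievements.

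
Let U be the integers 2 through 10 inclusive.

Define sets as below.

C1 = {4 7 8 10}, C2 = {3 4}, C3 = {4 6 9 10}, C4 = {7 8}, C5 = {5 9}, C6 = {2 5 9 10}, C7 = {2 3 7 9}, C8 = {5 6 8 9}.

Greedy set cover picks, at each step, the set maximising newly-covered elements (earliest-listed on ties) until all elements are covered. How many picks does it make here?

4

Greedy: pick C1 (covers 4 new) → pick C6 (covers 3 new) → pick C2 (covers 1 new) → pick C3 (covers 1 new). Total picks: 4.
(The true minimum cover uses only 3 sets, so greedy is not optimal here.)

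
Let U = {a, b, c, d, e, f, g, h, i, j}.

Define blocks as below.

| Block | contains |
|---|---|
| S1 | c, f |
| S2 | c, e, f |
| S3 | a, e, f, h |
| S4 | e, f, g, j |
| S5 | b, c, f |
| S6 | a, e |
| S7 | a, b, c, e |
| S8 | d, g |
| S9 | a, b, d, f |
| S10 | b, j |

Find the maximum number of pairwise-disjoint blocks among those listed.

4

S1, S6, S8, S10 are pairwise disjoint (S1={c,f}; S6={a,e}; S8={d,g}; S10={b,j}).
Every remaining block overlaps one of these, and no 5 of the listed blocks are pairwise disjoint, so 4 is the maximum.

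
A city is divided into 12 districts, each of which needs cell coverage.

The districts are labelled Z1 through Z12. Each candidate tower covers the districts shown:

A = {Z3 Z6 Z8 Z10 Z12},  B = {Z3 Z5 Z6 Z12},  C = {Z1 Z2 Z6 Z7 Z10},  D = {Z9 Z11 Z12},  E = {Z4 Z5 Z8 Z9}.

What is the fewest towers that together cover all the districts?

4

B and C and D and E together: B ∪ C ∪ D ∪ E = {Z1, Z2, Z3, Z4, Z5, Z6, Z7, Z8, Z9, Z10, Z11, Z12} — every district is covered.
No 3 of the 5 towers cover everything (all 10 combinations miss at least one district), so 4 is optimal.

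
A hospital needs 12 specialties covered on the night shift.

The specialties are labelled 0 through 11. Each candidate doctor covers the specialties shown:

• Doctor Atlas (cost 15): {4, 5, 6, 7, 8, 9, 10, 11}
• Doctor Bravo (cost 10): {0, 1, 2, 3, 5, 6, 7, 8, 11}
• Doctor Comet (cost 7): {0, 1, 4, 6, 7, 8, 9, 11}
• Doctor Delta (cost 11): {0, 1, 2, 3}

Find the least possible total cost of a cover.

Atlas, Bravo together cover every specialty (Atlas ∪ Bravo = {0, 1, 2, 3, 4, 5, 6, 7, 8, 9, 10, 11}); total cost 15 + 10 = 25.
The greedy pick Comet, Bravo, Atlas costs 32; no covering selection beats 25.

25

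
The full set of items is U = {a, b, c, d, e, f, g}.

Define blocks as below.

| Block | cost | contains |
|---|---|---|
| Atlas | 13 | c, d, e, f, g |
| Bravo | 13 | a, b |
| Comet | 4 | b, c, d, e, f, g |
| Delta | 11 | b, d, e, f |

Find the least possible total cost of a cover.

17

Bravo, Comet together cover every item (Bravo ∪ Comet = {a, b, c, d, e, f, g}); total cost 13 + 4 = 17.
No covering selection has total cost below 17.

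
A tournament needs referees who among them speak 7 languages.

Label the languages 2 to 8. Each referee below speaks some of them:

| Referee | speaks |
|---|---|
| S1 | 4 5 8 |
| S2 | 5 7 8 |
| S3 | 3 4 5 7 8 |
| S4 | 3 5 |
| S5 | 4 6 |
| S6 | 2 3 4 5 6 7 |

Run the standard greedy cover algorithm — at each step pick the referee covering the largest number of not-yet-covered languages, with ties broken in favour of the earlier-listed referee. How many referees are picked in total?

2

Greedy: pick S6 (covers 6 new) → pick S1 (covers 1 new). Total picks: 2.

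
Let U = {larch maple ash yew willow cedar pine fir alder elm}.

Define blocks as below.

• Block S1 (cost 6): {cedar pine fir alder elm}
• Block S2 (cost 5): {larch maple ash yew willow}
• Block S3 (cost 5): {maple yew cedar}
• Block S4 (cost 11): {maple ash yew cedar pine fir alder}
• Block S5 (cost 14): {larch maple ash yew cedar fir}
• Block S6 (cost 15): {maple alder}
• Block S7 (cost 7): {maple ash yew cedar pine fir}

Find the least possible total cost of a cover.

11

S1, S2 together cover every point (S1 ∪ S2 = {larch, maple, ash, yew, willow, cedar, pine, fir, alder, elm}); total cost 6 + 5 = 11.
No covering selection has total cost below 11.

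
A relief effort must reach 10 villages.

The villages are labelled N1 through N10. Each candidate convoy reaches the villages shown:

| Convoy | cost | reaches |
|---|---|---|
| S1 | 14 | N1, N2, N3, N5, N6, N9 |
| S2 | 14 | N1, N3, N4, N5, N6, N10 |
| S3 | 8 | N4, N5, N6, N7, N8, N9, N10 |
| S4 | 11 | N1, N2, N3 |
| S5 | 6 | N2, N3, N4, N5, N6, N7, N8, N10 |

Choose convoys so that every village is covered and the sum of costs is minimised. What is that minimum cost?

19

S3, S4 together cover every village (S3 ∪ S4 = {N1, N2, N3, N4, N5, N6, N7, N8, N9, N10}); total cost 8 + 11 = 19.
The greedy pick S5, S1 costs 20; no covering selection beats 19.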